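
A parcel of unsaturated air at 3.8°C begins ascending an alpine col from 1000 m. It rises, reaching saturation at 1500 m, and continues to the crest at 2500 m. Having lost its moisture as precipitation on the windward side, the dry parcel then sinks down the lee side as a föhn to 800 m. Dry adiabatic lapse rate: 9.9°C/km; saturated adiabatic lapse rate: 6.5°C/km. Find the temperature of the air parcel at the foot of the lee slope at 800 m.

9.18°C

1000 → 1500 m (dry, 9.9°C/km): ΔT = -9.9 × 0.5 = -4.95°C → T = -1.15°C
1500 → 2500 m (saturated, 6.5°C/km): ΔT = -6.5 × 1 = -6.5°C → T = -7.65°C
2500 → 800 m (dry descent, 9.9°C/km): ΔT = +9.9 × 1.7 = +16.83°C → T = 9.18°C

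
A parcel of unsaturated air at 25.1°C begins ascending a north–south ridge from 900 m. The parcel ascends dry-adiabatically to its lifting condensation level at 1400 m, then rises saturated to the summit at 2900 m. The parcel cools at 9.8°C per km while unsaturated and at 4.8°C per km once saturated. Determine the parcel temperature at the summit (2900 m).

13°C

900–1400 m, dry: Δz = 0.5 km ⇒ ΔT = -4.9°C; T = 20.2°C
1400–2900 m, saturated: Δz = 1.5 km ⇒ ΔT = -7.2°C; T = 13°C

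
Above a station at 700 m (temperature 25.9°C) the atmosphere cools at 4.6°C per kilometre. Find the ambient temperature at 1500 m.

22.22°C

700 → 1500 m (environmental, 4.6°C/km): ΔT = -4.6 × 0.8 = -3.68°C → T = 22.22°C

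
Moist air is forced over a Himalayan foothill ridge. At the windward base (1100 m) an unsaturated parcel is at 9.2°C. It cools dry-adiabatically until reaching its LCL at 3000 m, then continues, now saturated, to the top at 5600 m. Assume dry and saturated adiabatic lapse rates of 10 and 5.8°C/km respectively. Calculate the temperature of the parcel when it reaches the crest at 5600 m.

1100–3000 m, dry: Δz = 1.9 km ⇒ ΔT = -19°C; T = -9.8°C
3000–5600 m, saturated: Δz = 2.6 km ⇒ ΔT = -15.08°C; T = -24.88°C

-24.88°C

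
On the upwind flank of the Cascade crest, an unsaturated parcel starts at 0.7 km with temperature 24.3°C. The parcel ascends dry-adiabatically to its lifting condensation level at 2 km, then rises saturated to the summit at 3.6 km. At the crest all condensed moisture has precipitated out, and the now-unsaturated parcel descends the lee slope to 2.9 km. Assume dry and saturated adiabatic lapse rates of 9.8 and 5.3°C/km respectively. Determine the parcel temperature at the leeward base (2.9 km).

700 → 2000 m (dry, 9.8°C/km): ΔT = -9.8 × 1.3 = -12.74°C → T = 11.56°C
2000 → 3600 m (saturated, 5.3°C/km): ΔT = -5.3 × 1.6 = -8.48°C → T = 3.08°C
3600 → 2900 m (dry descent, 9.8°C/km): ΔT = +9.8 × 0.7 = +6.86°C → T = 9.94°C

9.94°C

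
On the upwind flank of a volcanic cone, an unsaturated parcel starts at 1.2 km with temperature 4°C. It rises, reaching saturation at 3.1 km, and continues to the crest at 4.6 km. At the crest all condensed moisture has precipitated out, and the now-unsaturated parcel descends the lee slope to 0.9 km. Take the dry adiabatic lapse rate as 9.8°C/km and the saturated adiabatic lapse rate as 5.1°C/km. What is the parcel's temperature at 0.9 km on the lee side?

13.99°C

1200 → 3100 m (dry, 9.8°C/km): ΔT = -9.8 × 1.9 = -18.62°C → T = -14.62°C
3100 → 4600 m (saturated, 5.1°C/km): ΔT = -5.1 × 1.5 = -7.65°C → T = -22.27°C
4600 → 900 m (dry descent, 9.8°C/km): ΔT = +9.8 × 3.7 = +36.26°C → T = 13.99°C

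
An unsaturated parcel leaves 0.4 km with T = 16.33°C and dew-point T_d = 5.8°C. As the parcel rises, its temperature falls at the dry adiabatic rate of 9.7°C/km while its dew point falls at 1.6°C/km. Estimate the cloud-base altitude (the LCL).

1.7 km

T and T_d converge at 9.7 − 1.6 = 8.1°C per km
Height above start = (16.33 − 5.8) / 8.1 = 1.3 km
LCL altitude = 400 m + 1300 m = 1700 m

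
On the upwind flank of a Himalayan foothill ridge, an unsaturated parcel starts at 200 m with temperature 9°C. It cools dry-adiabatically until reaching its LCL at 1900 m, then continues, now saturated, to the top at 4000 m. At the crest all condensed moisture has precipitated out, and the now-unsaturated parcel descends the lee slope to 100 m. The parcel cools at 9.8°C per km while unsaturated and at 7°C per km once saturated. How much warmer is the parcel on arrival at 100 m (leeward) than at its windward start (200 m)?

+6.86°C

200–1900 m, dry: Δz = 1.7 km ⇒ ΔT = -16.66°C; T = -7.66°C
1900–4000 m, saturated: Δz = 2.1 km ⇒ ΔT = -14.7°C; T = -22.36°C
4000–100 m, dry descent: Δz = 3.9 km ⇒ ΔT = +38.22°C; T = 15.86°C
Net change vs windward start: 15.86 − 9 = +6.86°C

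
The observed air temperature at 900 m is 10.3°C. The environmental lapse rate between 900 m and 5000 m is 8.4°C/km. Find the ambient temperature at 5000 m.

-24.14°C

Environmental to 5000 m: -8.4 × 4.1 km = -34.44°C, so T = -24.14°C.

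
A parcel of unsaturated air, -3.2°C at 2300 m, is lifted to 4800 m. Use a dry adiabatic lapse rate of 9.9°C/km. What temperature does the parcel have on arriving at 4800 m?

-27.95°C

From 2300 m to 4800 m (dry adiabatic): cools by 9.9 × 2.5 = 24.75°C, giving -27.95°C.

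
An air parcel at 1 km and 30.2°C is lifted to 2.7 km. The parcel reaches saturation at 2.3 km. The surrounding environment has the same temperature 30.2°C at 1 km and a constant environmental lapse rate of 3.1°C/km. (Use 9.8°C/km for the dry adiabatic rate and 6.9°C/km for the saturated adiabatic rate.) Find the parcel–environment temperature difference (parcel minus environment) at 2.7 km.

Parcel:
  Dry to 2300 m: -9.8 × 1.3 km = -12.74°C, so T = 17.46°C.
  Saturated to 2700 m: -6.9 × 0.4 km = -2.76°C, so T = 14.7°C.
Environment:
  Environment to 2700 m: -3.1 × 1.7 km = -5.27°C, so T = 24.93°C.
T_parcel − T_env = 14.7 − 24.93 = -10.23°C

-10.23°C (parcel cooler than environment)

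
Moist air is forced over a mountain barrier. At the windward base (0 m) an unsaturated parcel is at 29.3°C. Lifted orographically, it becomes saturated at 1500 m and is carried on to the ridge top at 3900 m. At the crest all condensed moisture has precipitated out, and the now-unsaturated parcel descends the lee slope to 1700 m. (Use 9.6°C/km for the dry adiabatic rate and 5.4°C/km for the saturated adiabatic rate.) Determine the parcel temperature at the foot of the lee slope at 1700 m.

23.06°C

From 0 m to 1500 m (dry): cools by 9.6 × 1.5 = 14.4°C, giving 14.9°C.
From 1500 m to 3900 m (saturated): cools by 5.4 × 2.4 = 12.96°C, giving 1.94°C.
From 3900 m to 1700 m (dry descent): warms by 9.6 × 2.2 = 21.12°C, giving 23.06°C.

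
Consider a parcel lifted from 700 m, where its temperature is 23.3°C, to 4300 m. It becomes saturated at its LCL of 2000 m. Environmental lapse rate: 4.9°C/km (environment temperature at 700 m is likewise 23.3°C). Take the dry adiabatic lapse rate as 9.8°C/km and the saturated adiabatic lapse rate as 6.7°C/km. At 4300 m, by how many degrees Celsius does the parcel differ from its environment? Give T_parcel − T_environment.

-10.51°C (parcel cooler than environment)

Parcel:
  Dry to 2000 m: -9.8 × 1.3 km = -12.74°C, so T = 10.56°C.
  Saturated to 4300 m: -6.7 × 2.3 km = -15.41°C, so T = -4.85°C.
Environment:
  Environment to 4300 m: -4.9 × 3.6 km = -17.64°C, so T = 5.66°C.
T_parcel − T_env = -4.85 − 5.66 = -10.51°C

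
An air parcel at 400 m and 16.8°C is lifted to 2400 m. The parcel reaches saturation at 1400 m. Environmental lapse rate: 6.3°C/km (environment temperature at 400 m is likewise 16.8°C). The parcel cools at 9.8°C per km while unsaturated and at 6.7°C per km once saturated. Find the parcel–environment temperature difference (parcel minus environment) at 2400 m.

Parcel:
  From 400 m to 1400 m (dry): cools by 9.8 × 1 = 9.8°C, giving 7°C.
  From 1400 m to 2400 m (saturated): cools by 6.7 × 1 = 6.7°C, giving 0.3°C.
Environment:
  From 400 m to 2400 m (environment): cools by 6.3 × 2 = 12.6°C, giving 4.2°C.
T_parcel − T_env = 0.3 − 4.2 = -3.9°C

-3.9°C (parcel cooler than environment)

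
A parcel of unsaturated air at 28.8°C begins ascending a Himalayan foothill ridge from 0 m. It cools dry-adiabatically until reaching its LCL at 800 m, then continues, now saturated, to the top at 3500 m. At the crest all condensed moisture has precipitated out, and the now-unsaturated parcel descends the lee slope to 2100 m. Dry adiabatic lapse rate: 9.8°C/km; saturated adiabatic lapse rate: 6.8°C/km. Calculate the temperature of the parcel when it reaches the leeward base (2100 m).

16.32°C

0 → 800 m (dry, 9.8°C/km): ΔT = -9.8 × 0.8 = -7.84°C → T = 20.96°C
800 → 3500 m (saturated, 6.8°C/km): ΔT = -6.8 × 2.7 = -18.36°C → T = 2.6°C
3500 → 2100 m (dry descent, 9.8°C/km): ΔT = +9.8 × 1.4 = +13.72°C → T = 16.32°C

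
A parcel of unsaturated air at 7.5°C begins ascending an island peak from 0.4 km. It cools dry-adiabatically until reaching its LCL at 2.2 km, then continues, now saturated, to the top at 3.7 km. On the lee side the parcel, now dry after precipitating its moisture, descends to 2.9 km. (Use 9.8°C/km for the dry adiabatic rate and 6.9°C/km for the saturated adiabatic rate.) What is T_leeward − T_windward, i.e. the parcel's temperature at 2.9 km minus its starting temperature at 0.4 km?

400 → 2200 m (dry, 9.8°C/km): ΔT = -9.8 × 1.8 = -17.64°C → T = -10.14°C
2200 → 3700 m (saturated, 6.9°C/km): ΔT = -6.9 × 1.5 = -10.35°C → T = -20.49°C
3700 → 2900 m (dry descent, 9.8°C/km): ΔT = +9.8 × 0.8 = +7.84°C → T = -12.65°C
Net change vs windward start: -12.65 − 7.5 = -20.15°C

-20.15°C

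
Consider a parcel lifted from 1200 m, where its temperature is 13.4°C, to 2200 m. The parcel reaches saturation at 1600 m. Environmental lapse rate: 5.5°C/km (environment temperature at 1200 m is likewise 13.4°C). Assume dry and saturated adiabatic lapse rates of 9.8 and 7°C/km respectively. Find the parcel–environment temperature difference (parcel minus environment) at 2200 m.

-2.62°C (parcel cooler than environment)

Parcel:
  From 1200 m to 1600 m (dry): cools by 9.8 × 0.4 = 3.92°C, giving 9.48°C.
  From 1600 m to 2200 m (saturated): cools by 7 × 0.6 = 4.2°C, giving 5.28°C.
Environment:
  From 1200 m to 2200 m (environment): cools by 5.5 × 1 = 5.5°C, giving 7.9°C.
T_parcel − T_env = 5.28 − 7.9 = -2.62°C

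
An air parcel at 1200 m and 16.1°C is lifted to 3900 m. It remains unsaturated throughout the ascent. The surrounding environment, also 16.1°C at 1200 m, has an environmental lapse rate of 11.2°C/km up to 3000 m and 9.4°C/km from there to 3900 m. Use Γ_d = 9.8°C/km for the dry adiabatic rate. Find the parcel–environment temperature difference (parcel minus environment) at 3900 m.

Parcel:
  Dry to 3900 m: -9.8 × 2.7 km = -26.46°C, so T = -10.36°C.
Environment:
  Environment, lower layer to 3000 m: -11.2 × 1.8 km = -20.16°C, so T = -4.06°C.
  Environment, upper layer to 3900 m: -9.4 × 0.9 km = -8.46°C, so T = -12.52°C.
T_parcel − T_env = -10.36 − (-12.52) = +2.16°C

+2.16°C (parcel warmer than environment)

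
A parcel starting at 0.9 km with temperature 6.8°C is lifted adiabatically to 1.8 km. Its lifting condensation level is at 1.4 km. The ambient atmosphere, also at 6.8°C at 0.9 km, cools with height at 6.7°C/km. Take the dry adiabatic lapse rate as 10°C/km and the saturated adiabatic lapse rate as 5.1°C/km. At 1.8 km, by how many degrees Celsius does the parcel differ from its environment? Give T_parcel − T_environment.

Parcel:
  900 → 1400 m (dry, 10°C/km): ΔT = -10 × 0.5 = -5°C → T = 1.8°C
  1400 → 1800 m (saturated, 5.1°C/km): ΔT = -5.1 × 0.4 = -2.04°C → T = -0.24°C
Environment:
  900 → 1800 m (environment, 6.7°C/km): ΔT = -6.7 × 0.9 = -6.03°C → T = 0.77°C
T_parcel − T_env = -0.24 − 0.77 = -1.01°C

-1.01°C (parcel cooler than environment)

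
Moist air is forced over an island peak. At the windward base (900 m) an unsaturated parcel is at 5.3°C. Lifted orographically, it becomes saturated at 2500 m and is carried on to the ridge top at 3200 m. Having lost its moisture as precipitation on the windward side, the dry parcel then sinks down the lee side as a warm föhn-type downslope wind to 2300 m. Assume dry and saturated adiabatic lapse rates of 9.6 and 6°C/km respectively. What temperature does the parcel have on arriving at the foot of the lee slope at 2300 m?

-5.62°C

From 900 m to 2500 m (dry): cools by 9.6 × 1.6 = 15.36°C, giving -10.06°C.
From 2500 m to 3200 m (saturated): cools by 6 × 0.7 = 4.2°C, giving -14.26°C.
From 3200 m to 2300 m (dry descent): warms by 9.6 × 0.9 = 8.64°C, giving -5.62°C.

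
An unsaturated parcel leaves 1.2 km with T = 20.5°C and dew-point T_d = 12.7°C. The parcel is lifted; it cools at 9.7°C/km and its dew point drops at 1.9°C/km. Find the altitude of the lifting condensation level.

T and T_d converge at 9.7 − 1.9 = 7.8°C per km
Height above start = (20.5 − 12.7) / 7.8 = 1 km
LCL altitude = 1200 m + 1000 m = 2200 m

2.2 km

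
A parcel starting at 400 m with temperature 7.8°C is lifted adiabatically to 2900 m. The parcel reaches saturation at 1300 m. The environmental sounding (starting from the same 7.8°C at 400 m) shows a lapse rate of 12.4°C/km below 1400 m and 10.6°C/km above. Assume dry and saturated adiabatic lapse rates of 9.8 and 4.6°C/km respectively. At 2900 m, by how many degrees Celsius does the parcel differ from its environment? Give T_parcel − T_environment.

Parcel:
  From 400 m to 1300 m (dry): cools by 9.8 × 0.9 = 8.82°C, giving -1.02°C.
  From 1300 m to 2900 m (saturated): cools by 4.6 × 1.6 = 7.36°C, giving -8.38°C.
Environment:
  From 400 m to 1400 m (environment, lower layer): cools by 12.4 × 1 = 12.4°C, giving -4.6°C.
  From 1400 m to 2900 m (environment, upper layer): cools by 10.6 × 1.5 = 15.9°C, giving -20.5°C.
T_parcel − T_env = -8.38 − (-20.5) = +12.12°C

+12.12°C (parcel warmer than environment)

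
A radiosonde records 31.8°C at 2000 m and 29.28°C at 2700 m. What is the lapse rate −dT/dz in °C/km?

Γ = −ΔT/Δz = (31.8 − 29.28) / (2700 − 2000) m
  = 2.52°C / 0.7 km = 3.6°C/km

3.6°C/km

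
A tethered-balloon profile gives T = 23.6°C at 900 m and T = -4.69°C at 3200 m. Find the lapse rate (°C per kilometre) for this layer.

12.3°C/km

Γ = −ΔT/Δz = (23.6 − (-4.69)) / (3200 − 900) m
  = 28.29°C / 2.3 km = 12.3°C/km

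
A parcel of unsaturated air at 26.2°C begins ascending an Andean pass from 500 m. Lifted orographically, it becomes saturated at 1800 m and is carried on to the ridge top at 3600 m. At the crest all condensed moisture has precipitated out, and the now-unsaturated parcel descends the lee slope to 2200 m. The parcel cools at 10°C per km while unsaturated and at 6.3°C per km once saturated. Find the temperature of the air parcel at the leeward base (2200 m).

15.86°C

500 → 1800 m (dry, 10°C/km): ΔT = -10 × 1.3 = -13°C → T = 13.2°C
1800 → 3600 m (saturated, 6.3°C/km): ΔT = -6.3 × 1.8 = -11.34°C → T = 1.86°C
3600 → 2200 m (dry descent, 10°C/km): ΔT = +10 × 1.4 = +14°C → T = 15.86°C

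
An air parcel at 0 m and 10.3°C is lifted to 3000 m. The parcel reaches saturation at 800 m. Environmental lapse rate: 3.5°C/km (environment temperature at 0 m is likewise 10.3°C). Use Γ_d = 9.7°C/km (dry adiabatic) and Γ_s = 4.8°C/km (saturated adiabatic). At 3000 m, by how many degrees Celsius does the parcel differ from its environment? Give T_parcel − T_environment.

Parcel:
  0 → 800 m (dry, 9.7°C/km): ΔT = -9.7 × 0.8 = -7.76°C → T = 2.54°C
  800 → 3000 m (saturated, 4.8°C/km): ΔT = -4.8 × 2.2 = -10.56°C → T = -8.02°C
Environment:
  0 → 3000 m (environment, 3.5°C/km): ΔT = -3.5 × 3 = -10.5°C → T = -0.2°C
T_parcel − T_env = -8.02 − (-0.2) = -7.82°C

-7.82°C (parcel cooler than environment)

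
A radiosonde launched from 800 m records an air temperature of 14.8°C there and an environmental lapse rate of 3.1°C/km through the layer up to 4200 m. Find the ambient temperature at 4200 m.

4.26°C

800–4200 m, environmental: Δz = 3.4 km ⇒ ΔT = -10.54°C; T = 4.26°C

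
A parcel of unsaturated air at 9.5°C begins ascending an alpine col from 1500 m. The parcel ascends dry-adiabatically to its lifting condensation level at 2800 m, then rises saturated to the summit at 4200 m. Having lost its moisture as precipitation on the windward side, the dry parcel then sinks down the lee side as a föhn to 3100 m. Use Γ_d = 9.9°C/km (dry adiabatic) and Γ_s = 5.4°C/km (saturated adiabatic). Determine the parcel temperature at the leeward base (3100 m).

1500–2800 m, dry: Δz = 1.3 km ⇒ ΔT = -12.87°C; T = -3.37°C
2800–4200 m, saturated: Δz = 1.4 km ⇒ ΔT = -7.56°C; T = -10.93°C
4200–3100 m, dry descent: Δz = 1.1 km ⇒ ΔT = +10.89°C; T = -0.04°C

-0.04°C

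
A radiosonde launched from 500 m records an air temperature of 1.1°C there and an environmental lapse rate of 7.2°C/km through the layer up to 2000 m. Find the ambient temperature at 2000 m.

Environmental to 2000 m: -7.2 × 1.5 km = -10.8°C, so T = -9.7°C.

-9.7°C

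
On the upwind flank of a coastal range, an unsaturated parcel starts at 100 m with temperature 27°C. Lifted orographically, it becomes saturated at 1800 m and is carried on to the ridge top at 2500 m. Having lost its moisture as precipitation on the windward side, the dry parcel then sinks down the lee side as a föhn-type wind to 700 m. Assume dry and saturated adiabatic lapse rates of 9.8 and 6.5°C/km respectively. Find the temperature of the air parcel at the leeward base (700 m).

23.43°C

100 → 1800 m (dry, 9.8°C/km): ΔT = -9.8 × 1.7 = -16.66°C → T = 10.34°C
1800 → 2500 m (saturated, 6.5°C/km): ΔT = -6.5 × 0.7 = -4.55°C → T = 5.79°C
2500 → 700 m (dry descent, 9.8°C/km): ΔT = +9.8 × 1.8 = +17.64°C → T = 23.43°C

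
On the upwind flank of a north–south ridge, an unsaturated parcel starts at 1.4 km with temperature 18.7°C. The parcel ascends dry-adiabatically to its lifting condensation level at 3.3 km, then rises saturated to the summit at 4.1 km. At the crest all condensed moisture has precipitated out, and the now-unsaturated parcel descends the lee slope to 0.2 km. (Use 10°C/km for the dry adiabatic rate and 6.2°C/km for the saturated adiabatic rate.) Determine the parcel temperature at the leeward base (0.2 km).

1400 → 3300 m (dry, 10°C/km): ΔT = -10 × 1.9 = -19°C → T = -0.3°C
3300 → 4100 m (saturated, 6.2°C/km): ΔT = -6.2 × 0.8 = -4.96°C → T = -5.26°C
4100 → 200 m (dry descent, 10°C/km): ΔT = +10 × 3.9 = +39°C → T = 33.74°C

33.74°C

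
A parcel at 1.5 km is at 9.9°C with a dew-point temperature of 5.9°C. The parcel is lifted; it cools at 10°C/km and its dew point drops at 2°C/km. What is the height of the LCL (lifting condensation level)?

T and T_d converge at 10 − 2 = 8°C per km
Height above start = (9.9 − 5.9) / 8 = 0.5 km
LCL altitude = 1500 m + 500 m = 2000 m

2 km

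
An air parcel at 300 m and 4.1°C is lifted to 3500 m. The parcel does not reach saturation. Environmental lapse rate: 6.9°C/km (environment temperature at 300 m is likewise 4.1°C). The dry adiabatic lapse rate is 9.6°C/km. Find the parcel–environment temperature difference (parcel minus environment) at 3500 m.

Parcel:
  From 300 m to 3500 m (dry): cools by 9.6 × 3.2 = 30.72°C, giving -26.62°C.
Environment:
  From 300 m to 3500 m (environment): cools by 6.9 × 3.2 = 22.08°C, giving -17.98°C.
T_parcel − T_env = -26.62 − (-17.98) = -8.64°C

-8.64°C (parcel cooler than environment)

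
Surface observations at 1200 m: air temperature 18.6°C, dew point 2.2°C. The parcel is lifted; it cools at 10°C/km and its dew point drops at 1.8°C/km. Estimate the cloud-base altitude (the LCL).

T and T_d converge at 10 − 1.8 = 8.2°C per km
Height above start = (18.6 − 2.2) / 8.2 = 2 km
LCL altitude = 1200 m + 2000 m = 3200 m

3200 m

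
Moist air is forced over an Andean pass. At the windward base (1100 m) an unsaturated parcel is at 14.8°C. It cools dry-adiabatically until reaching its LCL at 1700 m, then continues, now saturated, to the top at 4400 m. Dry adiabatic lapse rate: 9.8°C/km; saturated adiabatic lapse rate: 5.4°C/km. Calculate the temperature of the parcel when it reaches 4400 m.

-5.66°C

Dry to 1700 m: -9.8 × 0.6 km = -5.88°C, so T = 8.92°C.
Saturated to 4400 m: -5.4 × 2.7 km = -14.58°C, so T = -5.66°C.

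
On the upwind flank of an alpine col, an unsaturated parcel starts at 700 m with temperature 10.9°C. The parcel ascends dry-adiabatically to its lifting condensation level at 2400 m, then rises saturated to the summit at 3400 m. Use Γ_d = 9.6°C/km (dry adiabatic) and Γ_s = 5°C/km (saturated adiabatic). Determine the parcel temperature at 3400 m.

700 → 2400 m (dry, 9.6°C/km): ΔT = -9.6 × 1.7 = -16.32°C → T = -5.42°C
2400 → 3400 m (saturated, 5°C/km): ΔT = -5 × 1 = -5°C → T = -10.42°C

-10.42°C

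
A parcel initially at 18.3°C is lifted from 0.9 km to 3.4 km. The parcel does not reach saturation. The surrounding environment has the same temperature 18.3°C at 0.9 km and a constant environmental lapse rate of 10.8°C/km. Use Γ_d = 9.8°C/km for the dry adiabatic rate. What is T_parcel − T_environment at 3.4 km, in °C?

Parcel:
  900–3400 m, dry: Δz = 2.5 km ⇒ ΔT = -24.5°C; T = -6.2°C
Environment:
  900–3400 m, environment: Δz = 2.5 km ⇒ ΔT = -27°C; T = -8.7°C
T_parcel − T_env = -6.2 − (-8.7) = +2.5°C

+2.5°C (parcel warmer than environment)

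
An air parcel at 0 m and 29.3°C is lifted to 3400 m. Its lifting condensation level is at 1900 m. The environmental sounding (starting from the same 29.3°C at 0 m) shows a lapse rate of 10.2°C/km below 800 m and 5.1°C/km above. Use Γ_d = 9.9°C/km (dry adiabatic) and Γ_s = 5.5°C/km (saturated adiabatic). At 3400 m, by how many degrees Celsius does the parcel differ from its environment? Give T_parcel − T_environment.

-5.64°C (parcel cooler than environment)

Parcel:
  0 → 1900 m (dry, 9.9°C/km): ΔT = -9.9 × 1.9 = -18.81°C → T = 10.49°C
  1900 → 3400 m (saturated, 5.5°C/km): ΔT = -5.5 × 1.5 = -8.25°C → T = 2.24°C
Environment:
  0 → 800 m (environment, lower layer, 10.2°C/km): ΔT = -10.2 × 0.8 = -8.16°C → T = 21.14°C
  800 → 3400 m (environment, upper layer, 5.1°C/km): ΔT = -5.1 × 2.6 = -13.26°C → T = 7.88°C
T_parcel − T_env = 2.24 − 7.88 = -5.64°C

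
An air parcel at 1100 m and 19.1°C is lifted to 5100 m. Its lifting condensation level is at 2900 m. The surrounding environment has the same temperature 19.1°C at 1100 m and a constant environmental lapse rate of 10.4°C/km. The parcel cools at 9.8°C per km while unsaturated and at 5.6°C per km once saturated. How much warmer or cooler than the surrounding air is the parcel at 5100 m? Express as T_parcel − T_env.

Parcel:
  From 1100 m to 2900 m (dry): cools by 9.8 × 1.8 = 17.64°C, giving 1.46°C.
  From 2900 m to 5100 m (saturated): cools by 5.6 × 2.2 = 12.32°C, giving -10.86°C.
Environment:
  From 1100 m to 5100 m (environment): cools by 10.4 × 4 = 41.6°C, giving -22.5°C.
T_parcel − T_env = -10.86 − (-22.5) = +11.64°C

+11.64°C (parcel warmer than environment)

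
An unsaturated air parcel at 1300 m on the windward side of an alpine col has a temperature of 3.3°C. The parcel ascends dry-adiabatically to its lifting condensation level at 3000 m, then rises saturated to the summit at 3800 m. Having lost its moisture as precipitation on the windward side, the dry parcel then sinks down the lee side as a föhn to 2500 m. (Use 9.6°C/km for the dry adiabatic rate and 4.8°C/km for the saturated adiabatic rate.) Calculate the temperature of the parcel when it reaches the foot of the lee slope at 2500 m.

1300–3000 m, dry: Δz = 1.7 km ⇒ ΔT = -16.32°C; T = -13.02°C
3000–3800 m, saturated: Δz = 0.8 km ⇒ ΔT = -3.84°C; T = -16.86°C
3800–2500 m, dry descent: Δz = 1.3 km ⇒ ΔT = +12.48°C; T = -4.38°C

-4.38°C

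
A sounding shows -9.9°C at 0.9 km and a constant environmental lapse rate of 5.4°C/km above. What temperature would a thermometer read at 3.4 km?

From 900 m to 3400 m (environmental): cools by 5.4 × 2.5 = 13.5°C, giving -23.4°C.

-23.4°C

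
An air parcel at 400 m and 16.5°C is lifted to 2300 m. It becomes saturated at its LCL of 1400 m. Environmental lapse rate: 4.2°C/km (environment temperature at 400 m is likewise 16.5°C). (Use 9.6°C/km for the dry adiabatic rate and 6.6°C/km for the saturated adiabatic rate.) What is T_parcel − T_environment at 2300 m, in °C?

-7.56°C (parcel cooler than environment)

Parcel:
  From 400 m to 1400 m (dry): cools by 9.6 × 1 = 9.6°C, giving 6.9°C.
  From 1400 m to 2300 m (saturated): cools by 6.6 × 0.9 = 5.94°C, giving 0.96°C.
Environment:
  From 400 m to 2300 m (environment): cools by 4.2 × 1.9 = 7.98°C, giving 8.52°C.
T_parcel − T_env = 0.96 − 8.52 = -7.56°C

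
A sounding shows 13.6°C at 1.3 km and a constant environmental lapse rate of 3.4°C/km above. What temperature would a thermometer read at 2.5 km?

From 1300 m to 2500 m (environmental): cools by 3.4 × 1.2 = 4.08°C, giving 9.52°C.

9.52°C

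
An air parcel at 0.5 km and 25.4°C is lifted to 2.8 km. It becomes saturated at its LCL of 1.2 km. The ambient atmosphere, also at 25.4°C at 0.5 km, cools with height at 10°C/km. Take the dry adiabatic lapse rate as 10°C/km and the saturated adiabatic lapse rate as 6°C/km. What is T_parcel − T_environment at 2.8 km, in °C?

+6.4°C (parcel warmer than environment)

Parcel:
  500–1200 m, dry: Δz = 0.7 km ⇒ ΔT = -7°C; T = 18.4°C
  1200–2800 m, saturated: Δz = 1.6 km ⇒ ΔT = -9.6°C; T = 8.8°C
Environment:
  500–2800 m, environment: Δz = 2.3 km ⇒ ΔT = -23°C; T = 2.4°C
T_parcel − T_env = 8.8 − 2.4 = +6.4°C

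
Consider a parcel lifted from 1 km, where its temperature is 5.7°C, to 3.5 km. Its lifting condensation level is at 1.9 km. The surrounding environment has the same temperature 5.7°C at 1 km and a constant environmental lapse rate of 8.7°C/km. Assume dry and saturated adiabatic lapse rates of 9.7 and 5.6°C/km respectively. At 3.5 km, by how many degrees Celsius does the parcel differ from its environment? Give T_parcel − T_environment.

Parcel:
  Dry to 1900 m: -9.7 × 0.9 km = -8.73°C, so T = -3.03°C.
  Saturated to 3500 m: -5.6 × 1.6 km = -8.96°C, so T = -11.99°C.
Environment:
  Environment to 3500 m: -8.7 × 2.5 km = -21.75°C, so T = -16.05°C.
T_parcel − T_env = -11.99 − (-16.05) = +4.06°C

+4.06°C (parcel warmer than environment)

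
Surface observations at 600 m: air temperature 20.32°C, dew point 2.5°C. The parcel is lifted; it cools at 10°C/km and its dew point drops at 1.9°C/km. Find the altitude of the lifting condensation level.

T and T_d converge at 10 − 1.9 = 8.1°C per km
Height above start = (20.32 − 2.5) / 8.1 = 2.2 km
LCL altitude = 600 m + 2200 m = 2800 m

2800 m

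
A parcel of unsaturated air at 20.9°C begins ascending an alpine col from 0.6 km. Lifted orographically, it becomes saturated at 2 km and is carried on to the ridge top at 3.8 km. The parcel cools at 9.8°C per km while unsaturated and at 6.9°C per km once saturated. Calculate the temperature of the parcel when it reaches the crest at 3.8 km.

600–2000 m, dry: Δz = 1.4 km ⇒ ΔT = -13.72°C; T = 7.18°C
2000–3800 m, saturated: Δz = 1.8 km ⇒ ΔT = -12.42°C; T = -5.24°C

-5.24°C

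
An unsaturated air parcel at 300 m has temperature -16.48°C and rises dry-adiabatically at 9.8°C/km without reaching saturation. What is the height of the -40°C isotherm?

Height above start = (-16.48 − (-40)) / 9.8 = 2.4 km
Altitude = 300 m + 2400 m = 2700 m

2700 m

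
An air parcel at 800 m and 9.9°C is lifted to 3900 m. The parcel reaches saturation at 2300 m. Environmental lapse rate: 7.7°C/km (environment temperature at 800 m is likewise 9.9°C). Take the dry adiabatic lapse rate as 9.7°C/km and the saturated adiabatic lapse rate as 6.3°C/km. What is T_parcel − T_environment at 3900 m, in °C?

-0.76°C (parcel cooler than environment)

Parcel:
  800–2300 m, dry: Δz = 1.5 km ⇒ ΔT = -14.55°C; T = -4.65°C
  2300–3900 m, saturated: Δz = 1.6 km ⇒ ΔT = -10.08°C; T = -14.73°C
Environment:
  800–3900 m, environment: Δz = 3.1 km ⇒ ΔT = -23.87°C; T = -13.97°C
T_parcel − T_env = -14.73 − (-13.97) = -0.76°C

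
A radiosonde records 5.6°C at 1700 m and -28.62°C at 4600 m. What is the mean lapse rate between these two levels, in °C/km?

Γ = −ΔT/Δz = (5.6 − (-28.62)) / (4600 − 1700) m
  = 34.22°C / 2.9 km = 11.8°C/km

11.8°C/km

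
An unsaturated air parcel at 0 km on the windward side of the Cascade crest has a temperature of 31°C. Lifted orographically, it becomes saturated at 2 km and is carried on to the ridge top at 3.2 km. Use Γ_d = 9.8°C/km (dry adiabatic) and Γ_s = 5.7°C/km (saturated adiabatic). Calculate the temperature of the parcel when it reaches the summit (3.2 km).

0 → 2000 m (dry, 9.8°C/km): ΔT = -9.8 × 2 = -19.6°C → T = 11.4°C
2000 → 3200 m (saturated, 5.7°C/km): ΔT = -5.7 × 1.2 = -6.84°C → T = 4.56°C

4.56°C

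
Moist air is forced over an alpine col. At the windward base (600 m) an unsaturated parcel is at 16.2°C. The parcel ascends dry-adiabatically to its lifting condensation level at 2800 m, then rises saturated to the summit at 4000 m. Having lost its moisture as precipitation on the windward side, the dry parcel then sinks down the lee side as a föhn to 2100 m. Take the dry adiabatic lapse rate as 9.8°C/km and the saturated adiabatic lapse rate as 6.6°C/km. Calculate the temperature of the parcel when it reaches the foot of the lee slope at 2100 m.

5.34°C

600–2800 m, dry: Δz = 2.2 km ⇒ ΔT = -21.56°C; T = -5.36°C
2800–4000 m, saturated: Δz = 1.2 km ⇒ ΔT = -7.92°C; T = -13.28°C
4000–2100 m, dry descent: Δz = 1.9 km ⇒ ΔT = +18.62°C; T = 5.34°C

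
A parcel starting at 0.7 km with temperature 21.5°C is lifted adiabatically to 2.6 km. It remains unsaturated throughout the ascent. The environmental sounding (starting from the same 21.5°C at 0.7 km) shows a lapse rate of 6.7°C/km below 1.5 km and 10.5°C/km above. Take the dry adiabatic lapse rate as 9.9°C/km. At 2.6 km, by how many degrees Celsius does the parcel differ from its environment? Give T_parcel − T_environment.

Parcel:
  Dry to 2600 m: -9.9 × 1.9 km = -18.81°C, so T = 2.69°C.
Environment:
  Environment, lower layer to 1500 m: -6.7 × 0.8 km = -5.36°C, so T = 16.14°C.
  Environment, upper layer to 2600 m: -10.5 × 1.1 km = -11.55°C, so T = 4.59°C.
T_parcel − T_env = 2.69 − 4.59 = -1.9°C

-1.9°C (parcel cooler than environment)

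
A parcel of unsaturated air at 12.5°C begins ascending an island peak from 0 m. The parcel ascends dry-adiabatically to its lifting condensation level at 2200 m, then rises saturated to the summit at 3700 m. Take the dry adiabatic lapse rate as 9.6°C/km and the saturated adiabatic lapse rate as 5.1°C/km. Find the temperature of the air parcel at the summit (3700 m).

-16.27°C

Dry to 2200 m: -9.6 × 2.2 km = -21.12°C, so T = -8.62°C.
Saturated to 3700 m: -5.1 × 1.5 km = -7.65°C, so T = -16.27°C.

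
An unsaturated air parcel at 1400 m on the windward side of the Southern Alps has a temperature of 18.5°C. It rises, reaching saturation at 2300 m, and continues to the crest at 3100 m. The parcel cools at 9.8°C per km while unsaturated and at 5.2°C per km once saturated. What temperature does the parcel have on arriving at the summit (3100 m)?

From 1400 m to 2300 m (dry): cools by 9.8 × 0.9 = 8.82°C, giving 9.68°C.
From 2300 m to 3100 m (saturated): cools by 5.2 × 0.8 = 4.16°C, giving 5.52°C.

5.52°C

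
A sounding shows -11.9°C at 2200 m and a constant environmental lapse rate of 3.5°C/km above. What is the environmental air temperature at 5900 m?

2200 → 5900 m (environmental, 3.5°C/km): ΔT = -3.5 × 3.7 = -12.95°C → T = -24.85°C

-24.85°C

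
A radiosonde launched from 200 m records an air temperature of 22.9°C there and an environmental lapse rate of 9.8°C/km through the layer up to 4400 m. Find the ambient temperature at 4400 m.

From 200 m to 4400 m (environmental): cools by 9.8 × 4.2 = 41.16°C, giving -18.26°C.

-18.26°C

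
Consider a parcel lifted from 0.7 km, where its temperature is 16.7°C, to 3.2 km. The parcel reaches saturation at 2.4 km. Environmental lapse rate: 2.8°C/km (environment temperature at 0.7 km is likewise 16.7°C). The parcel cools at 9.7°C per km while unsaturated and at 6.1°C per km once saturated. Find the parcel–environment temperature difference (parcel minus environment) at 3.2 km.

Parcel:
  700–2400 m, dry: Δz = 1.7 km ⇒ ΔT = -16.49°C; T = 0.21°C
  2400–3200 m, saturated: Δz = 0.8 km ⇒ ΔT = -4.88°C; T = -4.67°C
Environment:
  700–3200 m, environment: Δz = 2.5 km ⇒ ΔT = -7°C; T = 9.7°C
T_parcel − T_env = -4.67 − 9.7 = -14.37°C

-14.37°C (parcel cooler than environment)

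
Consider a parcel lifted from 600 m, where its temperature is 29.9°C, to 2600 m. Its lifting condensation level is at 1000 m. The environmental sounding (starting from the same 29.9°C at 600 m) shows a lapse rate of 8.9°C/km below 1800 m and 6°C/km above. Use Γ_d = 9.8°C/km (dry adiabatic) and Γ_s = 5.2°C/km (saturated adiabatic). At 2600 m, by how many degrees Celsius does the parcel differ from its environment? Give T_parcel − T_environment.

+3.24°C (parcel warmer than environment)

Parcel:
  Dry to 1000 m: -9.8 × 0.4 km = -3.92°C, so T = 25.98°C.
  Saturated to 2600 m: -5.2 × 1.6 km = -8.32°C, so T = 17.66°C.
Environment:
  Environment, lower layer to 1800 m: -8.9 × 1.2 km = -10.68°C, so T = 19.22°C.
  Environment, upper layer to 2600 m: -6 × 0.8 km = -4.8°C, so T = 14.42°C.
T_parcel − T_env = 17.66 − 14.42 = +3.24°C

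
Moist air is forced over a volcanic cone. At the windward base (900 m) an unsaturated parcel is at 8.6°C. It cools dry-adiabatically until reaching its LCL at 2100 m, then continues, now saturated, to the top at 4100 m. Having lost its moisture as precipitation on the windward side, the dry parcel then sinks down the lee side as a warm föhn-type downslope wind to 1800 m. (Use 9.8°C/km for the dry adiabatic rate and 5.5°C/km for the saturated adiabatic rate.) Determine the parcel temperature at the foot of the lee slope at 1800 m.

8.38°C

Dry to 2100 m: -9.8 × 1.2 km = -11.76°C, so T = -3.16°C.
Saturated to 4100 m: -5.5 × 2 km = -11°C, so T = -14.16°C.
Dry descent to 1800 m: +9.8 × 2.3 km = +22.54°C, so T = 8.38°C.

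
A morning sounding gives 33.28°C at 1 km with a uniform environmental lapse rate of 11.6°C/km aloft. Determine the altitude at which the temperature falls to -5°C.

Height above start = (33.28 − (-5)) / 11.6 = 3.3 km
Altitude = 1000 m + 3300 m = 4300 m

4.3 km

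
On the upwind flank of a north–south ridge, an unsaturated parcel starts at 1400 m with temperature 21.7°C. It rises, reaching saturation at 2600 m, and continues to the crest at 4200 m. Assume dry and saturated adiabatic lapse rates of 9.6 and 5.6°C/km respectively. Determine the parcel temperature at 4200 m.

1.22°C

Dry to 2600 m: -9.6 × 1.2 km = -11.52°C, so T = 10.18°C.
Saturated to 4200 m: -5.6 × 1.6 km = -8.96°C, so T = 1.22°C.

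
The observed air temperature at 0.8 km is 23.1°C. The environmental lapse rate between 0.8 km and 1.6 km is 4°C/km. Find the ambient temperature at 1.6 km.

From 800 m to 1600 m (environmental): cools by 4 × 0.8 = 3.2°C, giving 19.9°C.

19.9°C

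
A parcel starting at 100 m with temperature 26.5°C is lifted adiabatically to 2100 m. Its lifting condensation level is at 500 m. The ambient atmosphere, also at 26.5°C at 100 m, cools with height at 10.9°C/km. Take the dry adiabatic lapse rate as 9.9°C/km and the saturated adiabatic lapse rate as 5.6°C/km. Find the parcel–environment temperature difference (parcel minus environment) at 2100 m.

+8.88°C (parcel warmer than environment)

Parcel:
  From 100 m to 500 m (dry): cools by 9.9 × 0.4 = 3.96°C, giving 22.54°C.
  From 500 m to 2100 m (saturated): cools by 5.6 × 1.6 = 8.96°C, giving 13.58°C.
Environment:
  From 100 m to 2100 m (environment): cools by 10.9 × 2 = 21.8°C, giving 4.7°C.
T_parcel − T_env = 13.58 − 4.7 = +8.88°C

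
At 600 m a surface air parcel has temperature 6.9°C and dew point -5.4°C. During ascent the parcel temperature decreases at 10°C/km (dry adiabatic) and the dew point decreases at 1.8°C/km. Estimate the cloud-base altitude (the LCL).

T and T_d converge at 10 − 1.8 = 8.2°C per km
Height above start = (6.9 − (-5.4)) / 8.2 = 1.5 km
LCL altitude = 600 m + 1500 m = 2100 m

2100 m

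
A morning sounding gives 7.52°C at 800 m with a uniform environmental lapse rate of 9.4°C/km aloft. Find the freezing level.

Height above start = (7.52 − 0) / 9.4 = 0.8 km
Altitude = 800 m + 800 m = 1600 m

1600 m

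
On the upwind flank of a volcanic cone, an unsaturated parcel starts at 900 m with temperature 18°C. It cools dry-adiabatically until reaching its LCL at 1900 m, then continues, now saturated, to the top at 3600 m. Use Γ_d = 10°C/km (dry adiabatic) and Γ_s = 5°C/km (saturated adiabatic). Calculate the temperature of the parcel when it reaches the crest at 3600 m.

-0.5°C

900 → 1900 m (dry, 10°C/km): ΔT = -10 × 1 = -10°C → T = 8°C
1900 → 3600 m (saturated, 5°C/km): ΔT = -5 × 1.7 = -8.5°C → T = -0.5°C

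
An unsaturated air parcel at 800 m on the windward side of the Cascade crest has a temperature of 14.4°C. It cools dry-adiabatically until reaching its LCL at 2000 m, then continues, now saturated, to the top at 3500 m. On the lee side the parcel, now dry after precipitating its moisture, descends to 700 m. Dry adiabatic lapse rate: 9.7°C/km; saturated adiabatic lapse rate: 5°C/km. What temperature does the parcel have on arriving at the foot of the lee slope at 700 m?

Dry to 2000 m: -9.7 × 1.2 km = -11.64°C, so T = 2.76°C.
Saturated to 3500 m: -5 × 1.5 km = -7.5°C, so T = -4.74°C.
Dry descent to 700 m: +9.7 × 2.8 km = +27.16°C, so T = 22.42°C.

22.42°C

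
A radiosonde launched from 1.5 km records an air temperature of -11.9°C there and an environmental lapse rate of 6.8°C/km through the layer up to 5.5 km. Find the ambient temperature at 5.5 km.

-39.1°C

Environmental to 5500 m: -6.8 × 4 km = -27.2°C, so T = -39.1°C.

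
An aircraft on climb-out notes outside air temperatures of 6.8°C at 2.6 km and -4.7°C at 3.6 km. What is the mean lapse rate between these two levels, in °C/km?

Γ = −ΔT/Δz = (6.8 − (-4.7)) / (3600 − 2600) m
  = 11.5°C / 1 km = 11.5°C/km

11.5°C/km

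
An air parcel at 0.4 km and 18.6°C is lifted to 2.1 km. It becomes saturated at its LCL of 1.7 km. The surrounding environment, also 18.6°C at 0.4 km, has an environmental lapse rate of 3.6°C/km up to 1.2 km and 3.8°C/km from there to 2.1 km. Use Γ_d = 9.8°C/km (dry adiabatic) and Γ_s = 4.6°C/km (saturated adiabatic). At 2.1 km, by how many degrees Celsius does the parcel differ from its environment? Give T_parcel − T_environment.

-8.28°C (parcel cooler than environment)

Parcel:
  Dry to 1700 m: -9.8 × 1.3 km = -12.74°C, so T = 5.86°C.
  Saturated to 2100 m: -4.6 × 0.4 km = -1.84°C, so T = 4.02°C.
Environment:
  Environment, lower layer to 1200 m: -3.6 × 0.8 km = -2.88°C, so T = 15.72°C.
  Environment, upper layer to 2100 m: -3.8 × 0.9 km = -3.42°C, so T = 12.3°C.
T_parcel − T_env = 4.02 − 12.3 = -8.28°C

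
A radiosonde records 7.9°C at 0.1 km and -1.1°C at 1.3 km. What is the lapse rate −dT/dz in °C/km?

Γ = −ΔT/Δz = (7.9 − (-1.1)) / (1300 − 100) m
  = 9°C / 1.2 km = 7.5°C/km

7.5°C/km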